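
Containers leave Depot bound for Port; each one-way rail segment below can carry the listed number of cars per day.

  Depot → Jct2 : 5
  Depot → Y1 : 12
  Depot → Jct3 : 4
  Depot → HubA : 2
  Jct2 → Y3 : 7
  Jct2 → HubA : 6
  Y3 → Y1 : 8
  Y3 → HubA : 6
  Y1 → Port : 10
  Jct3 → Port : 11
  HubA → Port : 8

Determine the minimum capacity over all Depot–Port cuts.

Augment Depot→Y1→Port: bottleneck 10, flow now 10.
Augment Depot→Jct3→Port: bottleneck 4, flow now 14.
Augment Depot→HubA→Port: bottleneck 2, flow now 16.
Augment Depot→Jct2→HubA→Port: bottleneck 5, flow now 21.
No augmenting path remains; maximum flow = 21.
By max-flow min-cut, the minimum cut capacity equals the max flow.
In the residual graph, reachable from Depot: {Depot, Y1}.
Min-cut edges: Depot→Jct2 (5), Depot→Jct3 (4), Depot→HubA (2), Y1→Port (10); capacity 5 + 4 + 2 + 10 = 21.

21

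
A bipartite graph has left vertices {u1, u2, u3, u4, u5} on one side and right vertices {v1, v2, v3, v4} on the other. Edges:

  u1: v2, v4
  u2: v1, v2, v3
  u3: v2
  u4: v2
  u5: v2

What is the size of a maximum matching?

Unit-capacity flow: source→left, listed edges, right→sink; max matching = max flow.
Augmenting path u1→v2 (+1); matched 1.
Augmenting path u2→v1 (+1); matched 2.
Augmenting path u3→v2→u1→v4 (+1); matched 3.
No augmenting path remains; maximum matching = 3.
König certificate: {u1, u2, v2} is a vertex cover of size 3 (every listed pair touches it), so no matching can be larger.

3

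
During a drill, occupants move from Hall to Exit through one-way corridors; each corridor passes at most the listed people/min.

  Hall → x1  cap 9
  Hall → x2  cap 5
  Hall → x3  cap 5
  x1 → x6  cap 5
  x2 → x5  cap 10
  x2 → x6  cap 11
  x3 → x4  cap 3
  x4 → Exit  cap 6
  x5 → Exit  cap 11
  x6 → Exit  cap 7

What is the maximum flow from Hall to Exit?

13

Augment Hall→x1→x6→Exit: bottleneck 5, flow now 5.
Augment Hall→x2→x5→Exit: bottleneck 5, flow now 10.
Augment Hall→x3→x4→Exit: bottleneck 3, flow now 13.
No augmenting path remains; maximum flow = 13.
In the residual graph, reachable from Hall: {Hall, x1, x3}.
Min-cut edges: Hall→x2 (5), x1→x6 (5), x3→x4 (3); capacity 5 + 5 + 3 = 13.
This cut is saturated, so no flow can exceed 13.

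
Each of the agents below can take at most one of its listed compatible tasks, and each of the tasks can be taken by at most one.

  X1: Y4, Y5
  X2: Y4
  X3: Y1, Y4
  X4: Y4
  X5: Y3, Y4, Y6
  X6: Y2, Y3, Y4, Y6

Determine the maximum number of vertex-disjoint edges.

5

Unit-capacity flow: source→left, listed edges, right→sink; max matching = max flow.
Augmenting path X1→Y4 (+1); matched 1.
Augmenting path X3→Y1 (+1); matched 2.
Augmenting path X5→Y3 (+1); matched 3.
Augmenting path X6→Y2 (+1); matched 4.
Augmenting path X2→Y4→X1→Y5 (+1); matched 5.
No augmenting path remains; maximum matching = 5.
König certificate: {X1, X3, X5, X6, Y4} is a vertex cover of size 5 (every listed pair touches it), so no matching can be larger.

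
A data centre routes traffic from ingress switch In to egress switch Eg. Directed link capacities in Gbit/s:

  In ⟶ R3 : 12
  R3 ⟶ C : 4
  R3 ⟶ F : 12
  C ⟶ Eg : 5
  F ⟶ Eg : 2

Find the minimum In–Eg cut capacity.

6

Augment In→R3→C→Eg: bottleneck 4, flow now 4.
Augment In→R3→F→Eg: bottleneck 2, flow now 6.
No augmenting path remains; maximum flow = 6.
By max-flow min-cut, the minimum cut capacity equals the max flow.
In the residual graph, reachable from In: {In, R3, F}.
Min-cut edges: R3→C (4), F→Eg (2); capacity 4 + 2 = 6.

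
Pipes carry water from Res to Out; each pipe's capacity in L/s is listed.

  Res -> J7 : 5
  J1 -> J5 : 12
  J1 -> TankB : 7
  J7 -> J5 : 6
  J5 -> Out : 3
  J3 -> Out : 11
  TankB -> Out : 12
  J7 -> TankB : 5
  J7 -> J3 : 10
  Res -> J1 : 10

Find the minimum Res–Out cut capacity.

15

Augment Res→J1→J5→Out: bottleneck 3, flow now 3.
Augment Res→J1→TankB→Out: bottleneck 7, flow now 10.
Augment Res→J7→J3→Out: bottleneck 5, flow now 15.
No augmenting path remains; maximum flow = 15.
By max-flow min-cut, the minimum cut capacity equals the max flow.
In the residual graph, reachable from Res: {Res}.
Min-cut edges: Res→J1 (10), Res→J7 (5); capacity 10 + 5 = 15.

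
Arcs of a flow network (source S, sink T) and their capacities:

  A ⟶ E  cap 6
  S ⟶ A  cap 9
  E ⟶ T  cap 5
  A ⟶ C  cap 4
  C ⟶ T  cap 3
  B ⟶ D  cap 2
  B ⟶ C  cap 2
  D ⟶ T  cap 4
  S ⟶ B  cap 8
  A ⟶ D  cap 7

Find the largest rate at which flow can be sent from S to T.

Augment S→A→C→T: bottleneck 3, flow now 3.
Augment S→A→D→T: bottleneck 4, flow now 7.
Augment S→A→E→T: bottleneck 2, flow now 9.
Augment S→B→C→A→E→T: bottleneck 2, flow now 11. (uses reverse residual edge)
Augment S→B→D→A→E→T: bottleneck 1, flow now 12. (uses reverse residual edge)
No augmenting path remains; maximum flow = 12.
In the residual graph, reachable from S: {S, A, B, C, D, E}.
Min-cut edges: C→T (3), D→T (4), E→T (5); capacity 3 + 4 + 5 = 12.
This cut is saturated, so no flow can exceed 12.

12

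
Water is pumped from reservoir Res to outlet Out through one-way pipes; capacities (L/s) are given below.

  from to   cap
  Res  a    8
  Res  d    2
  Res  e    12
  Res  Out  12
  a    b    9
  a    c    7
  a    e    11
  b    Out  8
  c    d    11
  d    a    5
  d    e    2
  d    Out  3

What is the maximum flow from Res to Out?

22

Augment Res→Out: bottleneck 12, flow now 12.
Augment Res→d→Out: bottleneck 2, flow now 14.
Augment Res→a→b→Out: bottleneck 8, flow now 22.
No augmenting path remains; maximum flow = 22.
In the residual graph, reachable from Res: {Res, e}.
Min-cut edges: Res→a (8), Res→d (2), Res→Out (12); capacity 8 + 2 + 12 = 22.
This cut is saturated, so no flow can exceed 22.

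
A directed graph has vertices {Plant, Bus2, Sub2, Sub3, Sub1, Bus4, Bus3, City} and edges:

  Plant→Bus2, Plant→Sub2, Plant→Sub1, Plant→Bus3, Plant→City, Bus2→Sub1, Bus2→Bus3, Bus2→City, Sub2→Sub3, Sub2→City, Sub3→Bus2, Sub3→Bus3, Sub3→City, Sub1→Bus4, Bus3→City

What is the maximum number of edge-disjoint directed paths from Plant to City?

Assign every edge capacity 1; by Menger, the answer equals the max flow.
Path Plant→City (+1); total 1.
Path Plant→Bus2→City (+1); total 2.
Path Plant→Sub2→City (+1); total 3.
Path Plant→Bus3→City (+1); total 4.
No residual Plant→City path; max flow = 4.
Certifying cut of size 4: {Plant→Bus2, Plant→Bus3, Plant→City, Plant→Sub2}.

4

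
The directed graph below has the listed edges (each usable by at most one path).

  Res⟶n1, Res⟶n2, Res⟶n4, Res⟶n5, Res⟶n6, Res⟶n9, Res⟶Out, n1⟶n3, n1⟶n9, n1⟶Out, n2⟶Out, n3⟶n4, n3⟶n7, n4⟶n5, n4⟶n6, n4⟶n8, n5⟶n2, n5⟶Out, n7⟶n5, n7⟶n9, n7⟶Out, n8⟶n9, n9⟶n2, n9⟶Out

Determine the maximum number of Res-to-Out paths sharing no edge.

5

Assign every edge capacity 1; by Menger, the answer equals the max flow.
Path Res→Out (+1); total 1.
Path Res→n1→Out (+1); total 2.
Path Res→n2→Out (+1); total 3.
Path Res→n5→Out (+1); total 4.
Path Res→n9→Out (+1); total 5.
No residual Res→Out path; max flow = 5.
Certifying cut of size 5: {Res→Out, Res→n1, n2→Out, n5→Out, n9→Out}.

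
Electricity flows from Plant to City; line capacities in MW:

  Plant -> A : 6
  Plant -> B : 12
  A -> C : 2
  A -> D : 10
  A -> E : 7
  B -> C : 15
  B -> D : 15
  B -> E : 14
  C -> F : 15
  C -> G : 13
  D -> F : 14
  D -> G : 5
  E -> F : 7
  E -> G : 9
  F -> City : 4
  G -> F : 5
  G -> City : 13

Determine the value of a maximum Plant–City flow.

17

Augment Plant→A→C→F→City: bottleneck 2, flow now 2.
Augment Plant→A→D→F→City: bottleneck 2, flow now 4.
Augment Plant→A→D→G→City: bottleneck 2, flow now 6.
Augment Plant→B→C→G→City: bottleneck 11, flow now 17.
No augmenting path remains; maximum flow = 17.
In the residual graph, reachable from Plant: {Plant, A, B, C, D, E, F, G}.
Min-cut edges: F→City (4), G→City (13); capacity 4 + 13 = 17.
This cut is saturated, so no flow can exceed 17.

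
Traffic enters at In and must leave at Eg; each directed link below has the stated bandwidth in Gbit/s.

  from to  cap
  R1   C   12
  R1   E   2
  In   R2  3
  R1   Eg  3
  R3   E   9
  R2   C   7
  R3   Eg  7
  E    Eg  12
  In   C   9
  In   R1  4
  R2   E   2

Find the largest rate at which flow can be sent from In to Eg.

6

Augment In→R1→Eg: bottleneck 3, flow now 3.
Augment In→R2→E→Eg: bottleneck 2, flow now 5.
Augment In→R1→E→Eg: bottleneck 1, flow now 6.
No augmenting path remains; maximum flow = 6.
In the residual graph, reachable from In: {In, R2, C}.
Min-cut edges: In→R1 (4), R2→E (2); capacity 4 + 2 = 6.
This cut is saturated, so no flow can exceed 6.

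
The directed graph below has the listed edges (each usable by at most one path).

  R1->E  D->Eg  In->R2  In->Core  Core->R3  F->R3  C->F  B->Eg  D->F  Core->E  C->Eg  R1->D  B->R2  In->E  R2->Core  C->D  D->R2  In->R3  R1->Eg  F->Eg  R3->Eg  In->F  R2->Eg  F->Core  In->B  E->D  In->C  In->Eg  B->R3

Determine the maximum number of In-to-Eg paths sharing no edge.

Assign every edge capacity 1; by Menger, the answer equals the max flow.
Path In→Eg (+1); total 1.
Path In→C→Eg (+1); total 2.
Path In→B→Eg (+1); total 3.
Path In→F→Eg (+1); total 4.
Path In→R3→Eg (+1); total 5.
Path In→R2→Eg (+1); total 6.
Path In→E→D→Eg (+1); total 7.
No residual In→Eg path; max flow = 7.
Certifying cut of size 7: {E→D, In→B, In→C, In→Eg, In→F, In→R2, R3→Eg}.

7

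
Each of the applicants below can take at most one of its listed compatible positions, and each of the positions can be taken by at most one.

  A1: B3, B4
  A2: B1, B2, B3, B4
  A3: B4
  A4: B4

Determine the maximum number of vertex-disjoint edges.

3

Unit-capacity flow: source→left, listed edges, right→sink; max matching = max flow.
Augmenting path A1→B3 (+1); matched 1.
Augmenting path A2→B1 (+1); matched 2.
Augmenting path A3→B4 (+1); matched 3.
No augmenting path remains; maximum matching = 3.
König certificate: {A1, A2, B4} is a vertex cover of size 3 (every listed pair touches it), so no matching can be larger.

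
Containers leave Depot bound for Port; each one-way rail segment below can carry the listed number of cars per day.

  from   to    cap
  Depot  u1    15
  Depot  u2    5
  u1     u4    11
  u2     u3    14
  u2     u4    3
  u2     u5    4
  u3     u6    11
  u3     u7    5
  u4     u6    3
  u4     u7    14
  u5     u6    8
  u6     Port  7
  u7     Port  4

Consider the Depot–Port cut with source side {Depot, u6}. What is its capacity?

27

Edges leaving {Depot, u6}: Depot→u1 (15), Depot→u2 (5), u6→Port (7).
Cut capacity = 15 + 5 + 7 = 27.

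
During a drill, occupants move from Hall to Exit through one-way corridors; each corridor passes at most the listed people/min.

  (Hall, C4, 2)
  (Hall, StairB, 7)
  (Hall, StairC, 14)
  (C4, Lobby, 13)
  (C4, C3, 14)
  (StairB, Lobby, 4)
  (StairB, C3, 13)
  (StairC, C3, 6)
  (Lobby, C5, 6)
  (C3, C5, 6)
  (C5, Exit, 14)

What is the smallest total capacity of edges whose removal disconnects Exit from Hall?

12

Augment Hall→C4→Lobby→C5→Exit: bottleneck 2, flow now 2.
Augment Hall→StairB→Lobby→C5→Exit: bottleneck 4, flow now 6.
Augment Hall→StairB→C3→C5→Exit: bottleneck 3, flow now 9.
Augment Hall→StairC→C3→C5→Exit: bottleneck 3, flow now 12.
No augmenting path remains; maximum flow = 12.
By max-flow min-cut, the minimum cut capacity equals the max flow.
In the residual graph, reachable from Hall: {Hall, StairB, StairC, C3}.
Min-cut edges: Hall→C4 (2), StairB→Lobby (4), C3→C5 (6); capacity 2 + 4 + 6 = 12.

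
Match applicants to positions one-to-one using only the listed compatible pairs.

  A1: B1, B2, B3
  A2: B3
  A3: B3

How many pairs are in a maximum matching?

Unit-capacity flow: source→left, listed edges, right→sink; max matching = max flow.
Augmenting path A1→B1 (+1); matched 1.
Augmenting path A2→B3 (+1); matched 2.
No augmenting path remains; maximum matching = 2.
König certificate: {A1, B3} is a vertex cover of size 2 (every listed pair touches it), so no matching can be larger.

2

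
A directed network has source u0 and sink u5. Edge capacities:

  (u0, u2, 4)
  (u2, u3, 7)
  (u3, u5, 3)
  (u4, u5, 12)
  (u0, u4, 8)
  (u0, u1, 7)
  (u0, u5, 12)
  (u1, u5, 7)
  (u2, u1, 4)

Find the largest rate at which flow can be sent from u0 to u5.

30

Augment u0→u5: bottleneck 12, flow now 12.
Augment u0→u1→u5: bottleneck 7, flow now 19.
Augment u0→u4→u5: bottleneck 8, flow now 27.
Augment u0→u2→u3→u5: bottleneck 3, flow now 30.
No augmenting path remains; maximum flow = 30.
In the residual graph, reachable from u0: {u0, u1, u2, u3}.
Min-cut edges: u0→u4 (8), u0→u5 (12), u1→u5 (7), u3→u5 (3); capacity 8 + 12 + 7 + 3 = 30.
This cut is saturated, so no flow can exceed 30.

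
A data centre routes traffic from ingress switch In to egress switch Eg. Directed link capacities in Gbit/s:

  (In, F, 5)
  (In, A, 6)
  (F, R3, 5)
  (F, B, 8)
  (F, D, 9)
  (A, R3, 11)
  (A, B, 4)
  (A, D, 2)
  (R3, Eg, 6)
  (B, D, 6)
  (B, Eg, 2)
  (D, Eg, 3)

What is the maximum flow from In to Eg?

11

Augment In→F→R3→Eg: bottleneck 5, flow now 5.
Augment In→A→R3→Eg: bottleneck 1, flow now 6.
Augment In→A→B→Eg: bottleneck 2, flow now 8.
Augment In→A→D→Eg: bottleneck 2, flow now 10.
Augment In→A→B→D→Eg: bottleneck 1, flow now 11.
No augmenting path remains; maximum flow = 11.
In the residual graph, reachable from In: {In}.
Min-cut edges: In→F (5), In→A (6); capacity 5 + 6 = 11.
This cut is saturated, so no flow can exceed 11.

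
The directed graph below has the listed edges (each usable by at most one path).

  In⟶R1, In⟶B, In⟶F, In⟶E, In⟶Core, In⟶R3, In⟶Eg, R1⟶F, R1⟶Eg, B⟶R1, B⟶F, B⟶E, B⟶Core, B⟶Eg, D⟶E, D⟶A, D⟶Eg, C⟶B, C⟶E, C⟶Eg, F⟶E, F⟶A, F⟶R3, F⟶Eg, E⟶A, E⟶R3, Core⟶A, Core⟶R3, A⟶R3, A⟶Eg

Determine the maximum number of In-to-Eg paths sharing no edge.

Assign every edge capacity 1; by Menger, the answer equals the max flow.
Path In→Eg (+1); total 1.
Path In→R1→Eg (+1); total 2.
Path In→B→Eg (+1); total 3.
Path In→F→Eg (+1); total 4.
Path In→E→A→Eg (+1); total 5.
No residual In→Eg path; max flow = 5.
Certifying cut of size 5: {A→Eg, In→B, In→Eg, In→F, In→R1}.

5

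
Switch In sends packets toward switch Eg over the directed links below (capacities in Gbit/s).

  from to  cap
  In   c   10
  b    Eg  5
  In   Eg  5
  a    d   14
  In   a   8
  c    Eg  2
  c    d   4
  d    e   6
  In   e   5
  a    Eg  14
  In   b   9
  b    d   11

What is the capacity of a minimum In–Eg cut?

Augment In→Eg: bottleneck 5, flow now 5.
Augment In→a→Eg: bottleneck 8, flow now 13.
Augment In→b→Eg: bottleneck 5, flow now 18.
Augment In→c→Eg: bottleneck 2, flow now 20.
No augmenting path remains; maximum flow = 20.
By max-flow min-cut, the minimum cut capacity equals the max flow.
In the residual graph, reachable from In: {In, b, c, d, e}.
Min-cut edges: In→a (8), In→Eg (5), b→Eg (5), c→Eg (2); capacity 8 + 5 + 5 + 2 = 20.

20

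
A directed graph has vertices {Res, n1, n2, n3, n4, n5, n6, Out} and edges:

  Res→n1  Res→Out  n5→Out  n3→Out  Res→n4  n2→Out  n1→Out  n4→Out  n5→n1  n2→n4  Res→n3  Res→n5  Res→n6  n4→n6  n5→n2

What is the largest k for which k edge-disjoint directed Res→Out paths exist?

Assign every edge capacity 1; by Menger, the answer equals the max flow.
Path Res→Out (+1); total 1.
Path Res→n1→Out (+1); total 2.
Path Res→n3→Out (+1); total 3.
Path Res→n4→Out (+1); total 4.
Path Res→n5→Out (+1); total 5.
No residual Res→Out path; max flow = 5.
Certifying cut of size 5: {Res→Out, Res→n1, Res→n3, Res→n4, Res→n5}.

5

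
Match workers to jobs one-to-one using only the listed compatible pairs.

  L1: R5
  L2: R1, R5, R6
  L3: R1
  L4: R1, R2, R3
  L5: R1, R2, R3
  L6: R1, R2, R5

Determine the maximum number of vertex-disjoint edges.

Unit-capacity flow: source→left, listed edges, right→sink; max matching = max flow.
Augmenting path L1→R5 (+1); matched 1.
Augmenting path L2→R1 (+1); matched 2.
Augmenting path L4→R2 (+1); matched 3.
Augmenting path L5→R3 (+1); matched 4.
Augmenting path L3→R1→L2→R6 (+1); matched 5.
No augmenting path remains; maximum matching = 5.
König certificate: {L2, R1, R2, R3, R5} is a vertex cover of size 5 (every listed pair touches it), so no matching can be larger.

5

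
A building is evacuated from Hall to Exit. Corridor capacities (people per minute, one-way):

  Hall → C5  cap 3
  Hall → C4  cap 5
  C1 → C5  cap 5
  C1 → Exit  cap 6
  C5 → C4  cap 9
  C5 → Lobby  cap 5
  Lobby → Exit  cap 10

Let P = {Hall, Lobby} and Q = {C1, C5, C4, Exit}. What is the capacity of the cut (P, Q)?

Edges leaving {Hall, Lobby}: Hall→C5 (3), Hall→C4 (5), Lobby→Exit (10).
Cut capacity = 3 + 5 + 10 = 18.

18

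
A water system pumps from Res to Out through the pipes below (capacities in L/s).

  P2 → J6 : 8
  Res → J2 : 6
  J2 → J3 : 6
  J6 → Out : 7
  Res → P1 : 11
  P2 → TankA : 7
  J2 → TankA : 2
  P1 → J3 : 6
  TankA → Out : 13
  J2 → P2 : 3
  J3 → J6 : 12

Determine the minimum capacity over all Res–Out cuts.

Augment Res→J2→TankA→Out: bottleneck 2, flow now 2.
Augment Res→J2→P2→J6→Out: bottleneck 3, flow now 5.
Augment Res→J2→J3→J6→Out: bottleneck 1, flow now 6.
Augment Res→P1→J3→J6→Out: bottleneck 3, flow now 9.
Augment Res→P1→J3→J6→P2→TankA→Out: bottleneck 3, flow now 12. (uses reverse residual edge)
No augmenting path remains; maximum flow = 12.
By max-flow min-cut, the minimum cut capacity equals the max flow.
In the residual graph, reachable from Res: {Res, P1}.
Min-cut edges: Res→J2 (6), P1→J3 (6); capacity 6 + 6 = 12.

12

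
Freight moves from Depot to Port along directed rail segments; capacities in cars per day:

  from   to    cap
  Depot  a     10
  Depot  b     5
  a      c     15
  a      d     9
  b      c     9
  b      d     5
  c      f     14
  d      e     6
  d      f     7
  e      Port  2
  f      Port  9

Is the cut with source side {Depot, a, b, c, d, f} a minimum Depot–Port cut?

Given cut capacity: 6 + 9 = 15.
Augment Depot→a→c→f→Port: bottleneck 9, flow now 9.
Augment Depot→a→d→e→Port: bottleneck 1, flow now 10.
Augment Depot→b→d→e→Port: bottleneck 1, flow now 11.
No augmenting path remains; maximum flow = 11.
In the residual graph, reachable from Depot: {Depot, a, b, c, d, e, f}.
Min-cut edges: e→Port (2), f→Port (9); capacity 2 + 9 = 11.
Cut capacity 15 exceeds the max flow 11, so it is not minimum.

No — its capacity is 15, but the minimum cut has capacity 11.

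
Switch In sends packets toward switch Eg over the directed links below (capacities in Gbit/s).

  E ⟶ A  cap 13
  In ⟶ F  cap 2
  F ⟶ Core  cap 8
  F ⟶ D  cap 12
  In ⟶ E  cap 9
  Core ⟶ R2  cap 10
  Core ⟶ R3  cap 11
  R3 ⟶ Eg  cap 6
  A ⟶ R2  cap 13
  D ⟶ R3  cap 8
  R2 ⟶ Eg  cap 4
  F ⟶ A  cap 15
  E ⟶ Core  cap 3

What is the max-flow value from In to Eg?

9

Augment In→F→D→R3→Eg: bottleneck 2, flow now 2.
Augment In→E→Core→R2→Eg: bottleneck 3, flow now 5.
Augment In→E→A→R2→Eg: bottleneck 1, flow now 6.
Augment In→E→A→R2→Core→R3→Eg: bottleneck 3, flow now 9. (uses reverse residual edge)
No augmenting path remains; maximum flow = 9.
In the residual graph, reachable from In: {In, E, A, R2}.
Min-cut edges: In→F (2), E→Core (3), R2→Eg (4); capacity 2 + 3 + 4 = 9.
This cut is saturated, so no flow can exceed 9.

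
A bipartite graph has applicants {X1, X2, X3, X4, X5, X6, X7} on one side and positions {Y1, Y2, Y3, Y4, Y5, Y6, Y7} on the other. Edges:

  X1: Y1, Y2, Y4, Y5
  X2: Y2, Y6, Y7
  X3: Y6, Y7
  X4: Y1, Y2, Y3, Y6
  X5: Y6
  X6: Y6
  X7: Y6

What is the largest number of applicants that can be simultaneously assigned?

5

Unit-capacity flow: source→left, listed edges, right→sink; max matching = max flow.
Augmenting path X1→Y1 (+1); matched 1.
Augmenting path X2→Y2 (+1); matched 2.
Augmenting path X3→Y6 (+1); matched 3.
Augmenting path X4→Y3 (+1); matched 4.
Augmenting path X5→Y6→X3→Y7 (+1); matched 5.
No augmenting path remains; maximum matching = 5.
König certificate: {X1, X2, X3, X4, Y6} is a vertex cover of size 5 (every listed pair touches it), so no matching can be larger.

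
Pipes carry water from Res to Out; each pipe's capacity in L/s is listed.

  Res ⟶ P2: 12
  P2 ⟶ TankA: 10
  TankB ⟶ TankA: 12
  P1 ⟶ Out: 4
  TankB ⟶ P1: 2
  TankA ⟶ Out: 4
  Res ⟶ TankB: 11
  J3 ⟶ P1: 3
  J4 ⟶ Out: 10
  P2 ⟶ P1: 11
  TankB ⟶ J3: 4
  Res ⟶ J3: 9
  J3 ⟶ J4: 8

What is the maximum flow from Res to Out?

16

Augment Res→TankB→P1→Out: bottleneck 2, flow now 2.
Augment Res→TankB→TankA→Out: bottleneck 4, flow now 6.
Augment Res→P2→P1→Out: bottleneck 2, flow now 8.
Augment Res→J3→J4→Out: bottleneck 8, flow now 16.
No augmenting path remains; maximum flow = 16.
In the residual graph, reachable from Res: {Res, TankB, P2, J3, P1, TankA}.
Min-cut edges: J3→J4 (8), P1→Out (4), TankA→Out (4); capacity 8 + 4 + 4 = 16.
This cut is saturated, so no flow can exceed 16.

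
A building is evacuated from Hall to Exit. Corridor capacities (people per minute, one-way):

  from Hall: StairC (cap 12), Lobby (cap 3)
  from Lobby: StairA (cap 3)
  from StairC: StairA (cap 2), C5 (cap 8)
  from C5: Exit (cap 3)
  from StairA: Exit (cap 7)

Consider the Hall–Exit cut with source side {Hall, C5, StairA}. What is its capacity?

25

Edges leaving {Hall, C5, StairA}: Hall→Lobby (3), Hall→StairC (12), C5→Exit (3), StairA→Exit (7).
Cut capacity = 3 + 12 + 3 + 7 = 25.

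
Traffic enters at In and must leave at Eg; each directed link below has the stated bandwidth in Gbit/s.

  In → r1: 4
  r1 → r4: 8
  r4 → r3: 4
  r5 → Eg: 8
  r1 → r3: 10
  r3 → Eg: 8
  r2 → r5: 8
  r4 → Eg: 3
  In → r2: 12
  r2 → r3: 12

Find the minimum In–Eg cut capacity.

Augment In→r1→r3→Eg: bottleneck 4, flow now 4.
Augment In→r2→r3→Eg: bottleneck 4, flow now 8.
Augment In→r2→r5→Eg: bottleneck 8, flow now 16.
No augmenting path remains; maximum flow = 16.
By max-flow min-cut, the minimum cut capacity equals the max flow.
In the residual graph, reachable from In: {In}.
Min-cut edges: In→r1 (4), In→r2 (12); capacity 4 + 12 = 16.

16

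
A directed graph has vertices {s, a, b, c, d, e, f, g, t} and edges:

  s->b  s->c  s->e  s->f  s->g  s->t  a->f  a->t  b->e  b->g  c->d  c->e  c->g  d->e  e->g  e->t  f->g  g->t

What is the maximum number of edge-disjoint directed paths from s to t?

3

Assign every edge capacity 1; by Menger, the answer equals the max flow.
Path s→t (+1); total 1.
Path s→e→t (+1); total 2.
Path s→g→t (+1); total 3.
No residual s→t path; max flow = 3.
Certifying cut of size 3: {e→t, g→t, s→t}.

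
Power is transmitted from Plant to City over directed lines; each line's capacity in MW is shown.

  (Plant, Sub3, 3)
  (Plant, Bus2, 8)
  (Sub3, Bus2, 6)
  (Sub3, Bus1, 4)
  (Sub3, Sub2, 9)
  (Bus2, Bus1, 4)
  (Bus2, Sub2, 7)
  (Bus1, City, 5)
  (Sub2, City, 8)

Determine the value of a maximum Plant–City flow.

11

Augment Plant→Sub3→Bus1→City: bottleneck 3, flow now 3.
Augment Plant→Bus2→Bus1→City: bottleneck 2, flow now 5.
Augment Plant→Bus2→Sub2→City: bottleneck 6, flow now 11.
No augmenting path remains; maximum flow = 11.
In the residual graph, reachable from Plant: {Plant}.
Min-cut edges: Plant→Sub3 (3), Plant→Bus2 (8); capacity 3 + 8 = 11.
This cut is saturated, so no flow can exceed 11.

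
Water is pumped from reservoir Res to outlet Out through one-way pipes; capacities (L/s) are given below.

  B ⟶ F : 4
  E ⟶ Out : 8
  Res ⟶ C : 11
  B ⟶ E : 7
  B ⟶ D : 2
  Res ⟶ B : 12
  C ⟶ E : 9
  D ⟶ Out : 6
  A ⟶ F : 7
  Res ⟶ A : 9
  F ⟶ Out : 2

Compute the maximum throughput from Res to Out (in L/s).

Augment Res→A→F→Out: bottleneck 2, flow now 2.
Augment Res→B→D→Out: bottleneck 2, flow now 4.
Augment Res→B→E→Out: bottleneck 7, flow now 11.
Augment Res→C→E→Out: bottleneck 1, flow now 12.
No augmenting path remains; maximum flow = 12.
In the residual graph, reachable from Res: {Res, A, B, C, E, F}.
Min-cut edges: B→D (2), E→Out (8), F→Out (2); capacity 2 + 8 + 2 = 12.
This cut is saturated, so no flow can exceed 12.

12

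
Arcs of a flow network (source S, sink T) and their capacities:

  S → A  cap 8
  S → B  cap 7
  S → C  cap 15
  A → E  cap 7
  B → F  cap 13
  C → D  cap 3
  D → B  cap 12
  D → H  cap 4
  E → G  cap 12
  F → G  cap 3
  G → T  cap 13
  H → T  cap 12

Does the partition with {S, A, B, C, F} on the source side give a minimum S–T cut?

Given cut capacity: 7 + 3 + 3 = 13.
Augment S→A→E→G→T: bottleneck 7, flow now 7.
Augment S→B→F→G→T: bottleneck 3, flow now 10.
Augment S→C→D→H→T: bottleneck 3, flow now 13.
No augmenting path remains; maximum flow = 13.
Cut capacity 13 equals the max flow, so it is a minimum cut.

Yes — it is a minimum cut (capacity 13).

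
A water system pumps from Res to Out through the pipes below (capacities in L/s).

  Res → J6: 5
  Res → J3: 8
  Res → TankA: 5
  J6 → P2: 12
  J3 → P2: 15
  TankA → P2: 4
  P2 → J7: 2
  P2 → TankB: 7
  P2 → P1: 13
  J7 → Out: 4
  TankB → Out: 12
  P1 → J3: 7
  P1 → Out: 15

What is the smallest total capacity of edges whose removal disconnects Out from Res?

Augment Res→J6→P2→J7→Out: bottleneck 2, flow now 2.
Augment Res→J6→P2→TankB→Out: bottleneck 3, flow now 5.
Augment Res→J3→P2→TankB→Out: bottleneck 4, flow now 9.
Augment Res→J3→P2→P1→Out: bottleneck 4, flow now 13.
Augment Res→TankA→P2→P1→Out: bottleneck 4, flow now 17.
No augmenting path remains; maximum flow = 17.
By max-flow min-cut, the minimum cut capacity equals the max flow.
In the residual graph, reachable from Res: {Res, TankA}.
Min-cut edges: Res→J6 (5), Res→J3 (8), TankA→P2 (4); capacity 5 + 8 + 4 = 17.

17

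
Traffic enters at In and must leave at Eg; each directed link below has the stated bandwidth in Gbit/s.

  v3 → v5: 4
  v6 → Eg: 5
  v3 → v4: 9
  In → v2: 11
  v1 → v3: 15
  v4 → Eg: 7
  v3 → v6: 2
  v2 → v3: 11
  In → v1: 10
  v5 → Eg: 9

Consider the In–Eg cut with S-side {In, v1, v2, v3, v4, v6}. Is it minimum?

Given cut capacity: 4 + 7 + 5 = 16.
Augment In→v1→v3→v4→Eg: bottleneck 7, flow now 7.
Augment In→v1→v3→v5→Eg: bottleneck 3, flow now 10.
Augment In→v2→v3→v5→Eg: bottleneck 1, flow now 11.
Augment In→v2→v3→v6→Eg: bottleneck 2, flow now 13.
No augmenting path remains; maximum flow = 13.
In the residual graph, reachable from In: {In, v1, v2, v3, v4}.
Min-cut edges: v3→v5 (4), v3→v6 (2), v4→Eg (7); capacity 4 + 2 + 7 = 13.
Cut capacity 16 exceeds the max flow 13, so it is not minimum.

No — its capacity is 16, but the minimum cut has capacity 13.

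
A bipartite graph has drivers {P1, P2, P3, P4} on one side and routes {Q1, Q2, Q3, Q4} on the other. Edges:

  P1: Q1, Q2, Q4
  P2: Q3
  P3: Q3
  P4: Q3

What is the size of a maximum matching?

2

Unit-capacity flow: source→left, listed edges, right→sink; max matching = max flow.
Augmenting path P1→Q1 (+1); matched 1.
Augmenting path P2→Q3 (+1); matched 2.
No augmenting path remains; maximum matching = 2.
König certificate: {P1, Q3} is a vertex cover of size 2 (every listed pair touches it), so no matching can be larger.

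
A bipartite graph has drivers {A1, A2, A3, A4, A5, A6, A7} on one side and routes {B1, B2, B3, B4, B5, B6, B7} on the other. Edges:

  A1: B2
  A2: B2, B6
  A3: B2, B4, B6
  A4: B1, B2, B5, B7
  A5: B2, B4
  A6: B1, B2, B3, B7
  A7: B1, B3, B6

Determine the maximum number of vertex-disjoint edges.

Unit-capacity flow: source→left, listed edges, right→sink; max matching = max flow.
Augmenting path A1→B2 (+1); matched 1.
Augmenting path A2→B6 (+1); matched 2.
Augmenting path A3→B4 (+1); matched 3.
Augmenting path A4→B1 (+1); matched 4.
Augmenting path A6→B3 (+1); matched 5.
Augmenting path A7→B1→A4→B5 (+1); matched 6.
No augmenting path remains; maximum matching = 6.
König certificate: {A4, A6, A7, B2, B4, B6} is a vertex cover of size 6 (every listed pair touches it), so no matching can be larger.

6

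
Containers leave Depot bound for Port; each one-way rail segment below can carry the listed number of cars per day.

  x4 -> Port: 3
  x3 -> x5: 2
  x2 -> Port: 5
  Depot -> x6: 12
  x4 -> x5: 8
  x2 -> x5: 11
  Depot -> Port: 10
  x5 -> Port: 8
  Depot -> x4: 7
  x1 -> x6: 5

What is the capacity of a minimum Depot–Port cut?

17

Augment Depot→Port: bottleneck 10, flow now 10.
Augment Depot→x4→Port: bottleneck 3, flow now 13.
Augment Depot→x4→x5→Port: bottleneck 4, flow now 17.
No augmenting path remains; maximum flow = 17.
By max-flow min-cut, the minimum cut capacity equals the max flow.
In the residual graph, reachable from Depot: {Depot, x6}.
Min-cut edges: Depot→x4 (7), Depot→Port (10); capacity 7 + 10 = 17.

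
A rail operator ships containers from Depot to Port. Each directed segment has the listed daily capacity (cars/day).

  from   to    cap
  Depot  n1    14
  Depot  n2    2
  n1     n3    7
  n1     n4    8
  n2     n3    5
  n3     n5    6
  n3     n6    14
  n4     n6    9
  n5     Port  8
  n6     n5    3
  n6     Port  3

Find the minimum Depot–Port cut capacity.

Augment Depot→n1→n3→n5→Port: bottleneck 6, flow now 6.
Augment Depot→n1→n3→n6→Port: bottleneck 1, flow now 7.
Augment Depot→n1→n4→n6→Port: bottleneck 2, flow now 9.
Augment Depot→n1→n4→n6→n5→Port: bottleneck 2, flow now 11.
No augmenting path remains; maximum flow = 11.
By max-flow min-cut, the minimum cut capacity equals the max flow.
In the residual graph, reachable from Depot: {Depot, n1, n2, n3, n4, n5, n6}.
Min-cut edges: n5→Port (8), n6→Port (3); capacity 8 + 3 = 11.

11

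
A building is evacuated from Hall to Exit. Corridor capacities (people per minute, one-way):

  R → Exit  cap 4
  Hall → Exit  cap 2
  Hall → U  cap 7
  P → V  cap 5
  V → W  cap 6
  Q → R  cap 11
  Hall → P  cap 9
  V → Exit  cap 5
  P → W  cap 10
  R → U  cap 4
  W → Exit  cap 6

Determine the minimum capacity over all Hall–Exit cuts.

Augment Hall→Exit: bottleneck 2, flow now 2.
Augment Hall→P→V→Exit: bottleneck 5, flow now 7.
Augment Hall→P→W→Exit: bottleneck 4, flow now 11.
No augmenting path remains; maximum flow = 11.
By max-flow min-cut, the minimum cut capacity equals the max flow.
In the residual graph, reachable from Hall: {Hall, U}.
Min-cut edges: Hall→P (9), Hall→Exit (2); capacity 9 + 2 = 11.

11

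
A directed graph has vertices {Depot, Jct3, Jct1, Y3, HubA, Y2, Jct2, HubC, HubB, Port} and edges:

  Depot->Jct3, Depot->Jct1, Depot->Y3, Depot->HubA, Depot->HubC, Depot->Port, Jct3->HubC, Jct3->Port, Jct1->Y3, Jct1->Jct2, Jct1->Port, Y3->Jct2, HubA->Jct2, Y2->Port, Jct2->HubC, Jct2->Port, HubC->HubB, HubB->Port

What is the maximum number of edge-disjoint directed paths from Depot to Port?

Assign every edge capacity 1; by Menger, the answer equals the max flow.
Path Depot→Port (+1); total 1.
Path Depot→Jct3→Port (+1); total 2.
Path Depot→Jct1→Port (+1); total 3.
Path Depot→Y3→Jct2→Port (+1); total 4.
Path Depot→HubC→HubB→Port (+1); total 5.
No residual Depot→Port path; max flow = 5.
Certifying cut of size 5: {Depot→Jct1, Depot→Jct3, Depot→Port, HubC→HubB, Jct2→Port}.

5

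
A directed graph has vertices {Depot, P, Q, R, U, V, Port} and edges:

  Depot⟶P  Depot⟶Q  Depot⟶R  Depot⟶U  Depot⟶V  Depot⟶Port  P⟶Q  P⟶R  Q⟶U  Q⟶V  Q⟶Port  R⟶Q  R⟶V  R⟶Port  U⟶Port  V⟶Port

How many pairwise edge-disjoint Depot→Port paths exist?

5

Assign every edge capacity 1; by Menger, the answer equals the max flow.
Path Depot→Port (+1); total 1.
Path Depot→Q→Port (+1); total 2.
Path Depot→R→Port (+1); total 3.
Path Depot→U→Port (+1); total 4.
Path Depot→V→Port (+1); total 5.
No residual Depot→Port path; max flow = 5.
Certifying cut of size 5: {Depot→Port, Q→Port, R→Port, U→Port, V→Port}.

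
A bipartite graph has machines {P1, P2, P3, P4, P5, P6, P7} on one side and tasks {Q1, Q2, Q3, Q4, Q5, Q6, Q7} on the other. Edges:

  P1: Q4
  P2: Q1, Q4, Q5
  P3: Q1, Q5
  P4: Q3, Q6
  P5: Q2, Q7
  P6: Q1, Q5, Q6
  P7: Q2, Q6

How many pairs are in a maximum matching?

Unit-capacity flow: source→left, listed edges, right→sink; max matching = max flow.
Augmenting path P1→Q4 (+1); matched 1.
Augmenting path P2→Q1 (+1); matched 2.
Augmenting path P3→Q5 (+1); matched 3.
Augmenting path P4→Q3 (+1); matched 4.
Augmenting path P5→Q2 (+1); matched 5.
Augmenting path P6→Q6 (+1); matched 6.
Augmenting path P7→Q2→P5→Q7 (+1); matched 7.
No augmenting path remains; maximum matching = 7.
König certificate: {P1, P2, P3, P4, P5, P6, P7} is a vertex cover of size 7 (every listed pair touches it), so no matching can be larger.

7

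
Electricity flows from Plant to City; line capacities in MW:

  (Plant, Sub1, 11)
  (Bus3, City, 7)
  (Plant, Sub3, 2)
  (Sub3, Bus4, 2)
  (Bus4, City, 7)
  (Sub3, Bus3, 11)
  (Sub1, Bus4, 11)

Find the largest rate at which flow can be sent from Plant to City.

Augment Plant→Sub1→Bus4→City: bottleneck 7, flow now 7.
Augment Plant→Sub3→Bus3→City: bottleneck 2, flow now 9.
No augmenting path remains; maximum flow = 9.
In the residual graph, reachable from Plant: {Plant, Sub1, Bus4}.
Min-cut edges: Plant→Sub3 (2), Bus4→City (7); capacity 2 + 7 = 9.
This cut is saturated, so no flow can exceed 9.

9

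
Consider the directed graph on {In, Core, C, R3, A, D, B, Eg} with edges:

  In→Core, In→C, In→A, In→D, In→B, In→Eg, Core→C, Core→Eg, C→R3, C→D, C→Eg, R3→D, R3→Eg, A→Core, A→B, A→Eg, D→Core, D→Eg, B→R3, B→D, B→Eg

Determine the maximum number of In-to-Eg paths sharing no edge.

Assign every edge capacity 1; by Menger, the answer equals the max flow.
Path In→Eg (+1); total 1.
Path In→Core→Eg (+1); total 2.
Path In→C→Eg (+1); total 3.
Path In→A→Eg (+1); total 4.
Path In→D→Eg (+1); total 5.
Path In→B→Eg (+1); total 6.
No residual In→Eg path; max flow = 6.
Certifying cut of size 6: {In→A, In→B, In→C, In→Core, In→D, In→Eg}.

6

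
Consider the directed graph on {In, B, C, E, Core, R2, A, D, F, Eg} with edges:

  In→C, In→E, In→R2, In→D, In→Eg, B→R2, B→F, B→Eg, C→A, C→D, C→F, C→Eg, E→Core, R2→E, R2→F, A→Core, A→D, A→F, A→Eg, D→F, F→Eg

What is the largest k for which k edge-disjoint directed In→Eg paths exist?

3

Assign every edge capacity 1; by Menger, the answer equals the max flow.
Path In→Eg (+1); total 1.
Path In→C→Eg (+1); total 2.
Path In→R2→F→Eg (+1); total 3.
No residual In→Eg path; max flow = 3.
Certifying cut of size 3: {F→Eg, In→C, In→Eg}.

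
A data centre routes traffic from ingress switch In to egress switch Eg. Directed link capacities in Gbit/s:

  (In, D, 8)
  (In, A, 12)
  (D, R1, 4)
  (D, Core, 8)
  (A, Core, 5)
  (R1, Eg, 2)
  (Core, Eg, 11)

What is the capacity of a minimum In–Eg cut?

Augment In→D→R1→Eg: bottleneck 2, flow now 2.
Augment In→D→Core→Eg: bottleneck 6, flow now 8.
Augment In→A→Core→Eg: bottleneck 5, flow now 13.
No augmenting path remains; maximum flow = 13.
By max-flow min-cut, the minimum cut capacity equals the max flow.
In the residual graph, reachable from In: {In, A}.
Min-cut edges: In→D (8), A→Core (5); capacity 8 + 5 = 13.

13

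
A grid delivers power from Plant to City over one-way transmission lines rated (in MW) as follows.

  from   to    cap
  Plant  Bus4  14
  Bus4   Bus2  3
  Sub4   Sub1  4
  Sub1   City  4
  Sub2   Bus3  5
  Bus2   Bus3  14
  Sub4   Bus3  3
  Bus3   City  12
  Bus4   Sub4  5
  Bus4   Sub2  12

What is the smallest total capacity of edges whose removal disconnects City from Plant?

Augment Plant→Bus4→Sub4→Sub1→City: bottleneck 4, flow now 4.
Augment Plant→Bus4→Sub4→Bus3→City: bottleneck 1, flow now 5.
Augment Plant→Bus4→Sub2→Bus3→City: bottleneck 5, flow now 10.
Augment Plant→Bus4→Bus2→Bus3→City: bottleneck 3, flow now 13.
No augmenting path remains; maximum flow = 13.
By max-flow min-cut, the minimum cut capacity equals the max flow.
In the residual graph, reachable from Plant: {Plant, Bus4, Sub2}.
Min-cut edges: Bus4→Sub4 (5), Bus4→Bus2 (3), Sub2→Bus3 (5); capacity 5 + 3 + 5 = 13.

13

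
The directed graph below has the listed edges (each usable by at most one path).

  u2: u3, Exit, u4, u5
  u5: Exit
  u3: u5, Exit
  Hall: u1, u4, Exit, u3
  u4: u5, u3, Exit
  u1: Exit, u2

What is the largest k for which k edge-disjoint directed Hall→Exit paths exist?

4

Assign every edge capacity 1; by Menger, the answer equals the max flow.
Path Hall→Exit (+1); total 1.
Path Hall→u1→Exit (+1); total 2.
Path Hall→u3→Exit (+1); total 3.
Path Hall→u4→Exit (+1); total 4.
No residual Hall→Exit path; max flow = 4.
Certifying cut of size 4: {Hall→Exit, Hall→u1, Hall→u3, Hall→u4}.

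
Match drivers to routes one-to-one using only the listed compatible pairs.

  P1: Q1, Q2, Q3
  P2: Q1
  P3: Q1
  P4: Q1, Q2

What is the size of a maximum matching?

Unit-capacity flow: source→left, listed edges, right→sink; max matching = max flow.
Augmenting path P1→Q1 (+1); matched 1.
Augmenting path P4→Q2 (+1); matched 2.
Augmenting path P2→Q1→P1→Q3 (+1); matched 3.
No augmenting path remains; maximum matching = 3.
König certificate: {P1, P4, Q1} is a vertex cover of size 3 (every listed pair touches it), so no matching can be larger.

3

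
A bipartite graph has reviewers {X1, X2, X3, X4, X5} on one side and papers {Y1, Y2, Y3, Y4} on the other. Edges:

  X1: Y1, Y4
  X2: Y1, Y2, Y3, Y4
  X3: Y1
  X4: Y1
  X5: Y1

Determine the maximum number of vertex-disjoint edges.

Unit-capacity flow: source→left, listed edges, right→sink; max matching = max flow.
Augmenting path X1→Y1 (+1); matched 1.
Augmenting path X2→Y2 (+1); matched 2.
Augmenting path X3→Y1→X1→Y4 (+1); matched 3.
No augmenting path remains; maximum matching = 3.
König certificate: {X1, X2, Y1} is a vertex cover of size 3 (every listed pair touches it), so no matching can be larger.

3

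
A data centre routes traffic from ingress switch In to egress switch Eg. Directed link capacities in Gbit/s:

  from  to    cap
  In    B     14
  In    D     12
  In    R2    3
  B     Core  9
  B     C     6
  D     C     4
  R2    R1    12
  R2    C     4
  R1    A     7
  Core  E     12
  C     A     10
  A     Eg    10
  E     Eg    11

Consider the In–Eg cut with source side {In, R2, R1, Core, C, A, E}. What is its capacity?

47

Edges leaving {In, R2, R1, Core, C, A, E}: In→B (14), In→D (12), A→Eg (10), E→Eg (11).
Cut capacity = 14 + 12 + 10 + 11 = 47.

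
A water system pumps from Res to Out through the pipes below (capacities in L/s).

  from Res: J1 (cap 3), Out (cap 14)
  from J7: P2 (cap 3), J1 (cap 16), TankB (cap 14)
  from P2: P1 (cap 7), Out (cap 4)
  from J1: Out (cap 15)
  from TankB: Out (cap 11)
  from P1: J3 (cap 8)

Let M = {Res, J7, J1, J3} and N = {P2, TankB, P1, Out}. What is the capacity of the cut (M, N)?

Edges leaving {Res, J7, J1, J3}: Res→Out (14), J7→P2 (3), J7→TankB (14), J1→Out (15).
Cut capacity = 14 + 3 + 14 + 15 = 46.

46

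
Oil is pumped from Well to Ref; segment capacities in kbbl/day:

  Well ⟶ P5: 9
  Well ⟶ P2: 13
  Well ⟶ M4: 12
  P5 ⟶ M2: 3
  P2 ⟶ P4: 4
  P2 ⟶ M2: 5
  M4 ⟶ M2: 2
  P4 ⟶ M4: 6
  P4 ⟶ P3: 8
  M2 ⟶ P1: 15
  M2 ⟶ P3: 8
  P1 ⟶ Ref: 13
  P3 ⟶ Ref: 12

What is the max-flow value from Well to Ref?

Augment Well→P5→M2→P1→Ref: bottleneck 3, flow now 3.
Augment Well→P2→P4→P3→Ref: bottleneck 4, flow now 7.
Augment Well→P2→M2→P1→Ref: bottleneck 5, flow now 12.
Augment Well→M4→M2→P1→Ref: bottleneck 2, flow now 14.
No augmenting path remains; maximum flow = 14.
In the residual graph, reachable from Well: {Well, P5, P2, M4}.
Min-cut edges: P5→M2 (3), P2→P4 (4), P2→M2 (5), M4→M2 (2); capacity 3 + 4 + 5 + 2 = 14.
This cut is saturated, so no flow can exceed 14.

14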